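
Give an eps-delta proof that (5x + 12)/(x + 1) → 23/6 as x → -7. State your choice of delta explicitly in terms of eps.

delta = min(3, (18/7)eps)

Let eps > 0. We want delta > 0 with 0 < |x + 7| < delta ⇒ |(5x + 12)/(x + 1) − (23/6)| < eps.
Combining over a common denominator, (5x + 12)/(x + 1) − (23/6) = [(5x + 12)·(-6) − (-23)·(x + 1)] / [(-6)·(x + 1)] = -7(x + 7) / ((-6)(x + 1)).
So |(5x + 12)/(x + 1) − (23/6)| = 7|x + 7| / (6·|x + 1|).
Restrict delta ≤ 3. Then |x + 7| < 3 gives |x + 1| = |(x + 7) + (-6)| ≥ 6 − 3 = 3.
Hence |(5x + 12)/(x + 1) − (23/6)| < 7|x + 7|/(6·3) = (7/18)|x + 7|, which is < eps once |x + 7| < (18/7)eps.
Take delta = min(3, (18/7)eps). Then 0 < |x + 7| < delta forces both bounds, so |(5x + 12)/(x + 1) − (23/6)| < eps.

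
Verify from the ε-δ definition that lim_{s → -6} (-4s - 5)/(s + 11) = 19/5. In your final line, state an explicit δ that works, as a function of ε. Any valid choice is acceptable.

Let ε > 0. We want δ > 0 with 0 < |s + 6| < δ ⇒ |(-4s - 5)/(s + 11) − (19/5)| < ε.
Combining over a common denominator, (-4s - 5)/(s + 11) − (19/5) = [(-4s - 5)·5 − 19·(s + 11)] / [5·(s + 11)] = -39(s + 6) / (5(s + 11)).
So |(-4s - 5)/(s + 11) − (19/5)| = 39|s + 6| / (5·|s + 11|).
Require δ ≤ 5/2, so |s + 11| ≥ |5| − |s + 6| > 5 − 5/2 = 5/2.
Hence |(-4s - 5)/(s + 11) − (19/5)| < 39|s + 6|/(5·(5/2)) = (78/25)|s + 6|, which is < ε once |s + 6| < (25/78)ε.
Take δ = min(5/2, (25/78)ε). Then 0 < |s + 6| < δ forces both bounds, so |(-4s - 5)/(s + 11) − (19/5)| < ε.

δ = min(5/2, (25/78)ε)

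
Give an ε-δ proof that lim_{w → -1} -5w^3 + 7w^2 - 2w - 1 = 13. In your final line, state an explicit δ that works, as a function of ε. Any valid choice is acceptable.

δ = min(2, ε/95)

Suppose ε > 0. We want δ > 0 such that 0 < |w + 1| < δ implies |(-5w^3 + 7w^2 - 2w - 1) − 13| < ε.
(-5w^3 + 7w^2 - 2w - 1) − 13 = -5w^3 + 7w^2 - 2w - 14 = (w + 1)(-5w^2 + 12w - 14).
So |(-5w^3 + 7w^2 - 2w - 1) − 13| = |w + 1|·|-5w^2 + 12w - 14|.
Assume first that |w + 1| < 2, so |w| < 3. Then |-5w^2 + 12w - 14| ≤ 5·3^2 + 12·3 + 14 = 95.
Hence |(-5w^3 + 7w^2 - 2w - 1) − 13| ≤ 95|w + 1| < ε provided |w + 1| < ε/95.
Choosing δ = min(2, ε/95) ensures both conditions, hence |(-5w^3 + 7w^2 - 2w - 1) − 13| < ε.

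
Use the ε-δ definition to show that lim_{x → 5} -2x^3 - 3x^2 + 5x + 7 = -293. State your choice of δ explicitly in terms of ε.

Fix ε > 0. We want δ > 0 such that 0 < |x − 5| < δ implies |(-2x^3 - 3x^2 + 5x + 7) + 293| < ε.
(-2x^3 - 3x^2 + 5x + 7) + 293 = -2x^3 - 3x^2 + 5x + 300 = (x − 5)(-2x^2 - 13x - 60).
So |(-2x^3 - 3x^2 + 5x + 7) + 293| = |x − 5|·|-2x^2 - 13x - 60|.
Require δ ≤ 2. Then |x − 5| < 2 gives |x| < 7, and by the triangle inequality |-2x^2 - 13x - 60| ≤ 2·7^2 + 13·7 + 60 = 249.
Hence |(-2x^3 - 3x^2 + 5x + 7) + 293| ≤ 249|x − 5| < ε provided |x − 5| < ε/249.
Take δ = min(2, ε/249). Then 0 < |x − 5| < δ gives both |x − 5| < 2 and |x − 5| < ε/249, so |(-2x^3 - 3x^2 + 5x + 7) + 293| < ε.

δ = min(2, ε/249)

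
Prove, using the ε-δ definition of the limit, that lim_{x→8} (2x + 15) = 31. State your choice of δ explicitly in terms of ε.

Let ε > 0 be given. We need δ > 0 so that 0 < |x − 8| < δ implies |(2x + 15) − 31| < ε.
|(2x + 15) − 31| = |2x - 16| = 2|x − 8|.
Thus it suffices that |x − 8| < ε/2.
Choosing δ = ε/2 gives |(2x + 15) − 31| = 2|x − 8| < ε whenever |x − 8| < δ.

δ = ε/2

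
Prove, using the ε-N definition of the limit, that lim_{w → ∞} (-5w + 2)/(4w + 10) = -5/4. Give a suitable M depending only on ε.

M = (29/8)/ε

Fix ε > 0. We seek M > 0 such that w > M implies |(-5w + 2)/(4w + 10) + 5/4| < ε.
(-5w + 2)/(4w + 10) + 5/4 = (4(-5w + 2) − (-5)(4w + 10)) / (4(4w + 10)) = 58/(4(4w + 10)).
For w > 0 we have 4w + 10 > 4w, so |(-5w + 2)/(4w + 10) + 5/4| = 58/(4(4w + 10)) < 58/(4·4w) = (29/8)/w.
Thus |(-5w + 2)/(4w + 10) + 5/4| < ε whenever w > (29/8)/ε.
Take M = (29/8)/ε. If w > M then |(-5w + 2)/(4w + 10) + 5/4| < (29/8)/w < ε.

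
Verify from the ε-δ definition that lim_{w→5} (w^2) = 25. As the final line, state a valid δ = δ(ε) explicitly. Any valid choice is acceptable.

Suppose ε > 0. We seek δ > 0 with 0 < |w − 5| < δ ⇒ |w^2 − 25| < ε.
Factor: w^2 − 25 = (w − 5)(w + 5), so |w^2 − 25| = |w − 5|·|w + 5|.
Restrict δ ≤ 1. Then |w − 5| < 1 gives |w| < 6, so by the triangle inequality |w + 5| ≤ 6 + 5 = 11.
Hence |w^2 − 25| ≤ 11|w − 5|, which is < ε once |w − 5| < ε/11.
Take δ = min(1, ε/11). If 0 < |w − 5| < δ then both bounds hold and |w^2 − 25| ≤ 11|w − 5| < 11·(ε/11) = ε.

δ = min(1, ε/11)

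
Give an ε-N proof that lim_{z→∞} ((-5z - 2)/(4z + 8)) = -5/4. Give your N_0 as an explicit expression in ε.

Suppose ε > 0. We seek N_0 > 0 such that z > N_0 implies |(-5z - 2)/(4z + 8) + 5/4| < ε.
(-5z - 2)/(4z + 8) + 5/4 = (4(-5z - 2) − (-5)(4z + 8)) / (4(4z + 8)) = 32/(4(4z + 8)).
For z > 0 we have 4z + 8 > 4z, so |(-5z - 2)/(4z + 8) + 5/4| = 32/(4(4z + 8)) < 32/(4·4z) = 2/z.
Thus |(-5z - 2)/(4z + 8) + 5/4| < ε whenever z > 2/ε.
Take N_0 = 2/ε. If z > N_0 then |(-5z - 2)/(4z + 8) + 5/4| < 2/z < ε.

N_0 = 2/ε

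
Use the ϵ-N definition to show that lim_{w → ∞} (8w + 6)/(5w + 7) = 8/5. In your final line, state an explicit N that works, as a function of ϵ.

Fix ϵ > 0. We seek N > 0 such that w > N implies |(8w + 6)/(5w + 7) − (8/5)| < ϵ.
(8w + 6)/(5w + 7) − (8/5) = (5(8w + 6) − 8(5w + 7)) / (5(5w + 7)) = -26/(5(5w + 7)).
For w > 0 we have 5w + 7 > 5w, so |(8w + 6)/(5w + 7) − (8/5)| = 26/(5(5w + 7)) < 26/(5·5w) = (26/25)/w.
Thus |(8w + 6)/(5w + 7) − (8/5)| < ϵ whenever w > (26/25)/ϵ.
Take N = (26/25)/ϵ. If w > N then |(8w + 6)/(5w + 7) − (8/5)| < (26/25)/w < ϵ.

N = (26/25)/ϵ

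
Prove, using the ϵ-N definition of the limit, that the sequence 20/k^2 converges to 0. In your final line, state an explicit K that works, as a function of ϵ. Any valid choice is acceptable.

Fix ϵ > 0. For k ≥ 1, |20/k^2 − 0| = 20/k^2.
20/k^2 < ϵ ⇔ k^2 > 20/ϵ ⇔ k > (20/ϵ)^{1/2}.
Take K = (20/ϵ)^{1/2}. Then k > K implies 20/k^2 < ϵ.

K = (20/ϵ)^{1/2}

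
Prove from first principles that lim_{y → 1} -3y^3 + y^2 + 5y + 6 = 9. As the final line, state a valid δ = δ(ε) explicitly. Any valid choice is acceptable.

δ = min(2, ε/36)

Suppose ε > 0. We want δ > 0 such that 0 < |y − 1| < δ implies |(-3y^3 + y^2 + 5y + 6) − 9| < ε.
(-3y^3 + y^2 + 5y + 6) − 9 = -3y^3 + y^2 + 5y - 3 = (y − 1)(-3y^2 - 2y + 3).
So |(-3y^3 + y^2 + 5y + 6) − 9| = |y − 1|·|-3y^2 - 2y + 3|.
Assume first that |y − 1| < 2, so |y| < 3. Then |-3y^2 - 2y + 3| ≤ 3·3^2 + 2·3 + 3 = 36.
Hence |(-3y^3 + y^2 + 5y + 6) − 9| ≤ 36|y − 1| < ε provided |y − 1| < ε/36.
Choosing δ = min(2, ε/36) ensures both conditions, hence |(-3y^3 + y^2 + 5y + 6) − 9| < ε.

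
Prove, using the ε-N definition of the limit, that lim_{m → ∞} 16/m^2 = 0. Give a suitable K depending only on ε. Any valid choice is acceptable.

K = (16/ε)^{1/2}

Let ε > 0. For m ≥ 1, |16/m^2 − 0| = 16/m^2.
16/m^2 < ε ⇔ m^2 > 16/ε ⇔ m > (16/ε)^{1/2}.
Take K = (16/ε)^{1/2}. Then m > K implies 16/m^2 < ε.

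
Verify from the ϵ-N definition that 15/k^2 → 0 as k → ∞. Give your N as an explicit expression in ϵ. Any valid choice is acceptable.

Suppose ϵ > 0. For k ≥ 1, |15/k^2 − 0| = 15/k^2.
15/k^2 < ϵ ⇔ k^2 > 15/ϵ ⇔ k > (15/ϵ)^{1/2}.
Take N = (15/ϵ)^{1/2}. Then k > N implies 15/k^2 < ϵ.

N = (15/ϵ)^{1/2}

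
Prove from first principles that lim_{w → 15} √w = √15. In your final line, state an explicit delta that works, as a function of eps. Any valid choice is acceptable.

delta = min(15, √15·eps)

Let eps > 0 be given. We want delta > 0 such that 0 < |w − 15| < delta implies |√w − √15| < eps.
Rationalise: √w − √15 = (w − 15)/(√w + √15), so |√w − √15| = |w − 15|/(√w + √15).
Restrict delta ≤ 15 so that |w − 15| < 15 forces w > 0, and then √w + √15 > √15.
Hence |√w − √15| < |w − 15|/√15, which is < eps once |w − 15| < √15·eps.
Take delta = min(15, √15·eps). If 0 < |w − 15| < delta then w > 0 and |√w − √15| < |w − 15|/√15 < eps.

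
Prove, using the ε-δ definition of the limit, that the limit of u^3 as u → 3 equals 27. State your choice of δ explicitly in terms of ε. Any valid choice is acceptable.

δ = min(1, ε/37)

Let ε > 0. We seek δ > 0 with 0 < |u − 3| < δ ⇒ |u^3 − 27| < ε.
Factor: u^3 − 27 = (u − 3)(u^2 + 3u + 9), so |u^3 − 27| = |u − 3|·|u^2 + 3u + 9|.
Restrict δ ≤ 1. Then |u − 3| < 1 gives |u| < 4, so by the triangle inequality |u^2 + 3u + 9| ≤ 4^2 + 3·4 + 9 = 37.
Hence |u^3 − 27| ≤ 37|u − 3|, which is < ε once |u − 3| < ε/37.
Take δ = min(1, ε/37). If 0 < |u − 3| < δ then both bounds hold and |u^3 − 27| ≤ 37|u − 3| < 37·(ε/37) = ε.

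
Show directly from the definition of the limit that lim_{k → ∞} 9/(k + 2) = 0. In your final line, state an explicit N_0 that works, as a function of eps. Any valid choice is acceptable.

Suppose eps > 0. For k ≥ 1, |9/(k + 2) − 0| = 9/(k + 2) ≤ 9/k.
We need 9/k < eps, i.e. k > 9/eps.
Take N_0 = 9/eps. If k > N_0 then |9/(k + 2)| ≤ 9/k < eps.

N_0 = 9/eps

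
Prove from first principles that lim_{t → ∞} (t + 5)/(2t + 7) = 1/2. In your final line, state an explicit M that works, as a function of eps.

M = (3/4)/eps

Let eps > 0. We seek M > 0 such that t > M implies |(t + 5)/(2t + 7) − (1/2)| < eps.
(t + 5)/(2t + 7) − (1/2) = (2(t + 5) − (2t + 7)) / (2(2t + 7)) = 3/(2(2t + 7)).
For t > 0 we have 2t + 7 > 2t, so |(t + 5)/(2t + 7) − (1/2)| = 3/(2(2t + 7)) < 3/(2·2t) = (3/4)/t.
Thus |(t + 5)/(2t + 7) − (1/2)| < eps whenever t > (3/4)/eps.
Take M = (3/4)/eps. If t > M then |(t + 5)/(2t + 7) − (1/2)| < (3/4)/t < eps.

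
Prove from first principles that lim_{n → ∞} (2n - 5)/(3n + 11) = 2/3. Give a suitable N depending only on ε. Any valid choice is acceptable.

N = (37/9)/ε

Fix ε > 0. For n ≥ 1, |(2n - 5)/(3n + 11) − (2/3)| = |-37|/(3(3n + 11)) = 37/(3(3n + 11)).
Since 3n + 11 ≥ 3n for n ≥ 1, this is ≤ 37/(3·3n) = (37/9)/n.
So |(2n - 5)/(3n + 11) − (2/3)| < ε whenever n > (37/9)/ε.
Take N = (37/9)/ε. If n > N then |(2n - 5)/(3n + 11) − (2/3)| ≤ (37/9)/n < ε.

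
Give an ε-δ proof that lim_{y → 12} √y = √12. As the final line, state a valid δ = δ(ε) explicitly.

δ = min(12, √12·ε)

Let ε > 0. We want δ > 0 such that 0 < |y − 12| < δ implies |√y − √12| < ε.
Rationalise: √y − √12 = (y − 12)/(√y + √12), so |√y − √12| = |y − 12|/(√y + √12).
Restrict δ ≤ 12 so that |y − 12| < 12 forces y > 0, and then √y + √12 > √12.
Hence |√y − √12| < |y − 12|/√12, which is < ε once |y − 12| < √12·ε.
Take δ = min(12, √12·ε). If 0 < |y − 12| < δ then y > 0 and |√y − √12| < |y − 12|/√12 < ε.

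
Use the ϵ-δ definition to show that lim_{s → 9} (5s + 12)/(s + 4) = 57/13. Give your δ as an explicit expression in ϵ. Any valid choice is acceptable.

Let ϵ > 0. We want δ > 0 with 0 < |s − 9| < δ ⇒ |(5s + 12)/(s + 4) − (57/13)| < ϵ.
Combining over a common denominator, (5s + 12)/(s + 4) − (57/13) = [(5s + 12)·13 − 57·(s + 4)] / [13·(s + 4)] = 8(s − 9) / (13(s + 4)).
So |(5s + 12)/(s + 4) − (57/13)| = 8|s − 9| / (13·|s + 4|).
Restrict δ ≤ 13/2. Then |s − 9| < 13/2 gives |s + 4| = |(s − 9) + 13| ≥ 13 − 13/2 = 13/2.
Hence |(5s + 12)/(s + 4) − (57/13)| < 8|s − 9|/(13·(13/2)) = (16/169)|s − 9|, which is < ϵ once |s − 9| < (169/16)ϵ.
Take δ = min(13/2, (169/16)ϵ). Then 0 < |s − 9| < δ forces both bounds, so |(5s + 12)/(s + 4) − (57/13)| < ϵ.

δ = min(13/2, (169/16)ϵ)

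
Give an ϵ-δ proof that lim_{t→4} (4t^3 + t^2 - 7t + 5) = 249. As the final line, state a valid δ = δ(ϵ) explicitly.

Let ϵ > 0 be given. We want δ > 0 such that 0 < |t − 4| < δ implies |(4t^3 + t^2 - 7t + 5) − 249| < ϵ.
(4t^3 + t^2 - 7t + 5) − 249 = 4t^3 + t^2 - 7t - 244 = (t − 4)(4t^2 + 17t + 61).
So |(4t^3 + t^2 - 7t + 5) − 249| = |t − 4|·|4t^2 + 17t + 61|.
Require δ ≤ 1. Then |t − 4| < 1 gives |t| < 5, and by the triangle inequality |4t^2 + 17t + 61| ≤ 4·5^2 + 17·5 + 61 = 246.
Hence |(4t^3 + t^2 - 7t + 5) − 249| ≤ 246|t − 4| < ϵ provided |t − 4| < ϵ/246.
Choosing δ = min(1, ϵ/246) ensures both conditions, hence |(4t^3 + t^2 - 7t + 5) − 249| < ϵ.

δ = min(1, ϵ/246)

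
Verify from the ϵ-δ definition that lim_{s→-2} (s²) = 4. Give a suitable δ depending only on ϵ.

δ = min(1, ϵ/5)

Let ϵ > 0. We seek δ > 0 with 0 < |s + 2| < δ ⇒ |s² − 4| < ϵ.
Factor: s² − 4 = (s + 2)(s - 2), so |s² − 4| = |s + 2|·|s - 2|.
Impose δ ≤ 1 so that |s| < 3; then |s - 2| ≤ 5.
Hence |s² − 4| ≤ 5|s + 2|, which is < ϵ once |s + 2| < ϵ/5.
Take δ = min(1, ϵ/5). If 0 < |s + 2| < δ then both bounds hold and |s² − 4| ≤ 5|s + 2| < 5·(ϵ/5) = ϵ.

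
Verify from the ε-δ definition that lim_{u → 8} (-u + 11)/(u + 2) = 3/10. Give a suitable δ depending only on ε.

δ = min(5, (50/13)ε)

Let ε > 0 be given. We want δ > 0 with 0 < |u − 8| < δ ⇒ |(-u + 11)/(u + 2) − (3/10)| < ε.
Combining over a common denominator, (-u + 11)/(u + 2) − (3/10) = [(-u + 11)·10 − 3·(u + 2)] / [10·(u + 2)] = -13(u − 8) / (10(u + 2)).
So |(-u + 11)/(u + 2) − (3/10)| = 13|u − 8| / (10·|u + 2|).
Require δ ≤ 5, so |u + 2| ≥ |10| − |u − 8| > 10 − 5 = 5.
Hence |(-u + 11)/(u + 2) − (3/10)| < 13|u − 8|/(10·5) = (13/50)|u − 8|, which is < ε once |u − 8| < (50/13)ε.
Take δ = min(5, (50/13)ε). Then 0 < |u − 8| < δ forces both bounds, so |(-u + 11)/(u + 2) − (3/10)| < ε.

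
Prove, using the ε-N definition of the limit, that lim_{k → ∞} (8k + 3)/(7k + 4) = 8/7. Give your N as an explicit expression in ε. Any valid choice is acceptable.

Let ε > 0. For k ≥ 1, |(8k + 3)/(7k + 4) − (8/7)| = |-11|/(7(7k + 4)) = 11/(7(7k + 4)).
Since 7k + 4 ≥ 7k for k ≥ 1, this is ≤ 11/(7·7k) = (11/49)/k.
So |(8k + 3)/(7k + 4) − (8/7)| < ε whenever k > (11/49)/ε.
Take N = (11/49)/ε. If k > N then |(8k + 3)/(7k + 4) − (8/7)| ≤ (11/49)/k < ε.

N = (11/49)/ε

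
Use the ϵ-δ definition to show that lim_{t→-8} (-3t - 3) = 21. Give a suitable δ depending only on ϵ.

Suppose ϵ > 0. We need δ > 0 so that 0 < |t + 8| < δ implies |(-3t - 3) − 21| < ϵ.
Since (-3t - 3) − 21 = -3(t + 8), we have |(-3t - 3) − 21| = 3|t + 8|.
So 3|t + 8| < ϵ exactly when |t + 8| < ϵ/3.
Take δ = ϵ/3. If 0 < |t + 8| < δ then |(-3t - 3) − 21| = 3|t + 8| < 3·(ϵ/3) = ϵ.

δ = ϵ/3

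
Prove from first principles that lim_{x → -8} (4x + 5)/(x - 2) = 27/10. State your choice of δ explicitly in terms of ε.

δ = min(5, (50/13)ε)

Suppose ε > 0. We want δ > 0 with 0 < |x + 8| < δ ⇒ |(4x + 5)/(x - 2) − (27/10)| < ε.
Combining over a common denominator, (4x + 5)/(x - 2) − (27/10) = [(4x + 5)·(-10) − (-27)·(x - 2)] / [(-10)·(x - 2)] = -13(x + 8) / ((-10)(x - 2)).
So |(4x + 5)/(x - 2) − (27/10)| = 13|x + 8| / (10·|x − 2|).
Require δ ≤ 5, so |x − 2| ≥ |-10| − |x + 8| > 10 − 5 = 5.
Hence |(4x + 5)/(x - 2) − (27/10)| < 13|x + 8|/(10·5) = (13/50)|x + 8|, which is < ε once |x + 8| < (50/13)ε.
Take δ = min(5, (50/13)ε). Then 0 < |x + 8| < δ forces both bounds, so |(4x + 5)/(x - 2) − (27/10)| < ε.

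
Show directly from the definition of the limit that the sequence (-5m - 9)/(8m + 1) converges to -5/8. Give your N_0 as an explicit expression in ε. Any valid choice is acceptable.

Suppose ε > 0. For m ≥ 1, |(-5m - 9)/(8m + 1) + 5/8| = |-67|/(8(8m + 1)) = 67/(8(8m + 1)).
Since 8m + 1 ≥ 8m for m ≥ 1, this is ≤ 67/(8·8m) = (67/64)/m.
So |(-5m - 9)/(8m + 1) + 5/8| < ε whenever m > (67/64)/ε.
Take N_0 = (67/64)/ε. If m > N_0 then |(-5m - 9)/(8m + 1) + 5/8| ≤ (67/64)/m < ε.

N_0 = (67/64)/ε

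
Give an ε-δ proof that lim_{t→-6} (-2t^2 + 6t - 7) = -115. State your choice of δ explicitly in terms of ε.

Let ε > 0 be given. We want δ > 0 such that 0 < |t + 6| < δ implies |(-2t^2 + 6t - 7) + 115| < ε.
(-2t^2 + 6t - 7) + 115 = -2t^2 + 6t + 108 = (t + 6)(-2t + 18).
So |(-2t^2 + 6t - 7) + 115| = |t + 6|·|-2t + 18|.
Require δ ≤ 2. Then |t + 6| < 2 gives |t| < 8, and by the triangle inequality |-2t + 18| ≤ 2·8 + 18 = 34.
Hence |(-2t^2 + 6t - 7) + 115| ≤ 34|t + 6| < ε provided |t + 6| < ε/34.
Take δ = min(2, ε/34). Then 0 < |t + 6| < δ gives both |t + 6| < 2 and |t + 6| < ε/34, so |(-2t^2 + 6t - 7) + 115| < ε.

δ = min(2, ε/34)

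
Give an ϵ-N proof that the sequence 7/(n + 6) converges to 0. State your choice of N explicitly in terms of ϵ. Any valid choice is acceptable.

N = 7/ϵ

Let ϵ > 0. For n ≥ 1, |7/(n + 6) − 0| = 7/(n + 6) ≤ 7/n.
We need 7/n < ϵ, i.e. n > 7/ϵ.
Take N = 7/ϵ. If n > N then |7/(n + 6)| ≤ 7/n < ϵ.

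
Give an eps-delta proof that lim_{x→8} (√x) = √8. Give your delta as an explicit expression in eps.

Let eps > 0 be given. We want delta > 0 such that 0 < |x − 8| < delta implies |√x − √8| < eps.
Rationalise: √x − √8 = (x − 8)/(√x + √8), so |√x − √8| = |x − 8|/(√x + √8).
Restrict delta ≤ 8 so that |x − 8| < 8 forces x > 0, and then √x + √8 > √8.
Hence |√x − √8| < |x − 8|/√8, which is < eps once |x − 8| < √8·eps.
Take delta = min(8, √8·eps). If 0 < |x − 8| < delta then x > 0 and |√x − √8| < |x − 8|/√8 < eps.

delta = min(8, √8·eps)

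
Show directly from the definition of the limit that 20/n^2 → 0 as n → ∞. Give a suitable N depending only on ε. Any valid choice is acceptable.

N = (20/ε)^{1/2}

Let ε > 0. For n ≥ 1, |20/n^2 − 0| = 20/n^2.
20/n^2 < ε ⇔ n^2 > 20/ε ⇔ n > (20/ε)^{1/2}.
Take N = (20/ε)^{1/2}. Then n > N implies 20/n^2 < ε.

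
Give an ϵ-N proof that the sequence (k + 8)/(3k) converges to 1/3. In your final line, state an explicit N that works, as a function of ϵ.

Fix ϵ > 0. For k ≥ 1, |(k + 8)/(3k) − (1/3)| = |24|/(3(3k)) = 24/(3(3k)).
Since 3k ≥ 3k for k ≥ 1, this is ≤ 24/(3·3k) = (8/3)/k.
So |(k + 8)/(3k) − (1/3)| < ϵ whenever k > (8/3)/ϵ.
Take N = (8/3)/ϵ. If k > N then |(k + 8)/(3k) − (1/3)| ≤ (8/3)/k < ϵ.

N = (8/3)/ϵ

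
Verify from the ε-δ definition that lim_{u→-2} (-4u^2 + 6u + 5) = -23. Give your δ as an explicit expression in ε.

δ = min(2, ε/30)

Let ε > 0. We want δ > 0 such that 0 < |u + 2| < δ implies |(-4u^2 + 6u + 5) + 23| < ε.
(-4u^2 + 6u + 5) + 23 = -4u^2 + 6u + 28 = (u + 2)(-4u + 14).
So |(-4u^2 + 6u + 5) + 23| = |u + 2|·|-4u + 14|.
Assume first that |u + 2| < 2, so |u| < 4. Then |-4u + 14| ≤ 4·4 + 14 = 30.
Hence |(-4u^2 + 6u + 5) + 23| ≤ 30|u + 2| < ε provided |u + 2| < ε/30.
Take δ = min(2, ε/30). Then 0 < |u + 2| < δ gives both |u + 2| < 2 and |u + 2| < ε/30, so |(-4u^2 + 6u + 5) + 23| < ε.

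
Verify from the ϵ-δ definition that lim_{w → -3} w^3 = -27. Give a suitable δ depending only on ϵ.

δ = min(1, ϵ/37)

Suppose ϵ > 0. We seek δ > 0 with 0 < |w + 3| < δ ⇒ |w^3 + 27| < ϵ.
Factor: w^3 + 27 = (w + 3)(w^2 - 3w + 9), so |w^3 + 27| = |w + 3|·|w^2 - 3w + 9|.
Restrict δ ≤ 1. Then |w + 3| < 1 gives |w| < 4, so by the triangle inequality |w^2 - 3w + 9| ≤ 4^2 + 3·4 + 9 = 37.
Hence |w^3 + 27| ≤ 37|w + 3|, which is < ϵ once |w + 3| < ϵ/37.
Take δ = min(1, ϵ/37). If 0 < |w + 3| < δ then both bounds hold and |w^3 + 27| ≤ 37|w + 3| < 37·(ϵ/37) = ϵ.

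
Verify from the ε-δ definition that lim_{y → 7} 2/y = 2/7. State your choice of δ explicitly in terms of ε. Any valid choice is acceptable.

Let ε > 0 be given. We seek δ > 0 such that 0 < |y − 7| < δ implies |2/y − (2/7)| < ε.
|2/y − (2/7)| = 2·|7 − y|/(7·|y|) = 2|y − 7|/(7|y|).
Restrict δ ≤ 7/2. Then |y − 7| < 7/2 gives |y| > 7/2, so 7|y| > 49/2.
Then |2/y − (2/7)| < 2|y − 7|/(49/2), which is < ε when |y − 7| < (49/4)ε.
Take δ = min(7/2, (49/4)ε). Then 0 < |y − 7| < δ gives both |y − 7| < 7/2 and |y − 7| < (49/4)ε, so |2/y − (2/7)| < ε.

δ = min(7/2, (49/4)ε)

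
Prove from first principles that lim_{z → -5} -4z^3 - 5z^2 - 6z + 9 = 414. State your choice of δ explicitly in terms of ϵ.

δ = min(2, ϵ/382)

Suppose ϵ > 0. We want δ > 0 such that 0 < |z + 5| < δ implies |(-4z^3 - 5z^2 - 6z + 9) − 414| < ϵ.
(-4z^3 - 5z^2 - 6z + 9) − 414 = -4z^3 - 5z^2 - 6z - 405 = (z + 5)(-4z^2 + 15z - 81).
So |(-4z^3 - 5z^2 - 6z + 9) − 414| = |z + 5|·|-4z^2 + 15z - 81|.
Assume first that |z + 5| < 2, so |z| < 7. Then |-4z^2 + 15z - 81| ≤ 4·7^2 + 15·7 + 81 = 382.
Hence |(-4z^3 - 5z^2 - 6z + 9) − 414| ≤ 382|z + 5| < ϵ provided |z + 5| < ϵ/382.
Take δ = min(2, ϵ/382). Then 0 < |z + 5| < δ gives both |z + 5| < 2 and |z + 5| < ϵ/382, so |(-4z^3 - 5z^2 - 6z + 9) − 414| < ϵ.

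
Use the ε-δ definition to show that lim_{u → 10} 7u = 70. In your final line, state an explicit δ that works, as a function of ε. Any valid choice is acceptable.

Suppose ε > 0. We need δ > 0 so that 0 < |u − 10| < δ implies |(7u) − 70| < ε.
Since (7u) − 70 = 7(u − 10), we have |(7u) − 70| = 7|u − 10|.
So 7|u − 10| < ε exactly when |u − 10| < ε/7.
Take δ = ε/7. If 0 < |u − 10| < δ then |(7u) − 70| = 7|u − 10| < 7·(ε/7) = ε.

δ = ε/7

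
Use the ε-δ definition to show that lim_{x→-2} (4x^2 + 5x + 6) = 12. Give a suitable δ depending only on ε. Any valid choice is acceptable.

δ = min(1, ε/15)

Let ε > 0 be given. We want δ > 0 such that 0 < |x + 2| < δ implies |(4x^2 + 5x + 6) − 12| < ε.
(4x^2 + 5x + 6) − 12 = 4x^2 + 5x - 6 = (x + 2)(4x - 3).
So |(4x^2 + 5x + 6) − 12| = |x + 2|·|4x - 3|.
Require δ ≤ 1. Then |x + 2| < 1 gives |x| < 3, and by the triangle inequality |4x - 3| ≤ 4·3 + 3 = 15.
Hence |(4x^2 + 5x + 6) − 12| ≤ 15|x + 2| < ε provided |x + 2| < ε/15.
Take δ = min(1, ε/15). Then 0 < |x + 2| < δ gives both |x + 2| < 1 and |x + 2| < ε/15, so |(4x^2 + 5x + 6) − 12| < ε.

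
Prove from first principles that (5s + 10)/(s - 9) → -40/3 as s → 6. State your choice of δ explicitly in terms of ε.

Let ε > 0. We want δ > 0 with 0 < |s − 6| < δ ⇒ |(5s + 10)/(s - 9) + 40/3| < ε.
Combining over a common denominator, (5s + 10)/(s - 9) + 40/3 = [(5s + 10)·(-3) − 40·(s - 9)] / [(-3)·(s - 9)] = -55(s − 6) / ((-3)(s - 9)).
So |(5s + 10)/(s - 9) + 40/3| = 55|s − 6| / (3·|s − 9|).
Restrict δ ≤ 3/2. Then |s − 6| < 3/2 gives |s − 9| = |(s − 6) + (-3)| ≥ 3 − 3/2 = 3/2.
Hence |(5s + 10)/(s - 9) + 40/3| < 55|s − 6|/(3·(3/2)) = (110/9)|s − 6|, which is < ε once |s − 6| < (9/110)ε.
Take δ = min(3/2, (9/110)ε). Then 0 < |s − 6| < δ forces both bounds, so |(5s + 10)/(s - 9) + 40/3| < ε.

δ = min(3/2, (9/110)ε)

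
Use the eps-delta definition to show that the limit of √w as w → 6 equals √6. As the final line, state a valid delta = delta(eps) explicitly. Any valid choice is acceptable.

delta = min(6, √6·eps)

Suppose eps > 0. We want delta > 0 such that 0 < |w − 6| < delta implies |√w − √6| < eps.
Rationalise: √w − √6 = (w − 6)/(√w + √6), so |√w − √6| = |w − 6|/(√w + √6).
Restrict delta ≤ 6 so that |w − 6| < 6 forces w > 0, and then √w + √6 > √6.
Hence |√w − √6| < |w − 6|/√6, which is < eps once |w − 6| < √6·eps.
Take delta = min(6, √6·eps). If 0 < |w − 6| < delta then w > 0 and |√w − √6| < |w − 6|/√6 < eps.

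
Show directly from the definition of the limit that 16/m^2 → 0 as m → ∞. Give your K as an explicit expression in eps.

Fix eps > 0. For m ≥ 1, |16/m^2 − 0| = 16/m^2.
16/m^2 < eps ⇔ m^2 > 16/eps ⇔ m > (16/eps)^{1/2}.
Take K = (16/eps)^{1/2}. Then m > K implies 16/m^2 < eps.

K = (16/eps)^{1/2}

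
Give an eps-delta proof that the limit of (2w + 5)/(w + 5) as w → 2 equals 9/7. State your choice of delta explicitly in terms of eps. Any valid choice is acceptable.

delta = min(7/2, (49/10)eps)

Fix eps > 0. We want delta > 0 with 0 < |w − 2| < delta ⇒ |(2w + 5)/(w + 5) − (9/7)| < eps.
Combining over a common denominator, (2w + 5)/(w + 5) − (9/7) = [(2w + 5)·7 − 9·(w + 5)] / [7·(w + 5)] = 5(w − 2) / (7(w + 5)).
So |(2w + 5)/(w + 5) − (9/7)| = 5|w − 2| / (7·|w + 5|).
Require delta ≤ 7/2, so |w + 5| ≥ |7| − |w − 2| > 7 − 7/2 = 7/2.
Hence |(2w + 5)/(w + 5) − (9/7)| < 5|w − 2|/(7·(7/2)) = (10/49)|w − 2|, which is < eps once |w − 2| < (49/10)eps.
Take delta = min(7/2, (49/10)eps). Then 0 < |w − 2| < delta forces both bounds, so |(2w + 5)/(w + 5) − (9/7)| < eps.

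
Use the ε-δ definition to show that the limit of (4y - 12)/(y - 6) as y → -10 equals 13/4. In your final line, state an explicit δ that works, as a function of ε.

Let ε > 0. We want δ > 0 with 0 < |y + 10| < δ ⇒ |(4y - 12)/(y - 6) − (13/4)| < ε.
Combining over a common denominator, (4y - 12)/(y - 6) − (13/4) = [(4y - 12)·(-16) − (-52)·(y - 6)] / [(-16)·(y - 6)] = -12(y + 10) / ((-16)(y - 6)).
So |(4y - 12)/(y - 6) − (13/4)| = 12|y + 10| / (16·|y − 6|).
Require δ ≤ 8, so |y − 6| ≥ |-16| − |y + 10| > 16 − 8 = 8.
Hence |(4y - 12)/(y - 6) − (13/4)| < 12|y + 10|/(16·8) = (3/32)|y + 10|, which is < ε once |y + 10| < (32/3)ε.
Take δ = min(8, (32/3)ε). Then 0 < |y + 10| < δ forces both bounds, so |(4y - 12)/(y - 6) − (13/4)| < ε.

δ = min(8, (32/3)ε)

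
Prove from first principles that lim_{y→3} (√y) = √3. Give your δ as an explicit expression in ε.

δ = min(3, √3·ε)

Fix ε > 0. We want δ > 0 such that 0 < |y − 3| < δ implies |√y − √3| < ε.
Rationalise: √y − √3 = (y − 3)/(√y + √3), so |√y − √3| = |y − 3|/(√y + √3).
Restrict δ ≤ 3 so that |y − 3| < 3 forces y > 0, and then √y + √3 > √3.
Hence |√y − √3| < |y − 3|/√3, which is < ε once |y − 3| < √3·ε.
Take δ = min(3, √3·ε). If 0 < |y − 3| < δ then y > 0 and |√y − √3| < |y − 3|/√3 < ε.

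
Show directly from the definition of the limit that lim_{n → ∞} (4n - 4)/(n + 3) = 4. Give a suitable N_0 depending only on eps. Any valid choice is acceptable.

Let eps > 0 be given. For n ≥ 1, |(4n - 4)/(n + 3) − 4| = |-16|/((n + 3)) = 16/((n + 3)).
Since n + 3 ≥ n for n ≥ 1, this is ≤ 16/(n) = 16/n.
So |(4n - 4)/(n + 3) − 4| < eps whenever n > 16/eps.
Take N_0 = 16/eps. If n > N_0 then |(4n - 4)/(n + 3) − 4| ≤ 16/n < eps.

N_0 = 16/eps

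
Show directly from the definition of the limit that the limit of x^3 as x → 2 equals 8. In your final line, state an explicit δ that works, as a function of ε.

Let ε > 0. We seek δ > 0 with 0 < |x − 2| < δ ⇒ |x^3 − 8| < ε.
Factor: x^3 − 8 = (x − 2)(x^2 + 2x + 4), so |x^3 − 8| = |x − 2|·|x^2 + 2x + 4|.
Restrict δ ≤ 2. Then |x − 2| < 2 gives |x| < 4, so by the triangle inequality |x^2 + 2x + 4| ≤ 4^2 + 2·4 + 4 = 28.
Hence |x^3 − 8| ≤ 28|x − 2|, which is < ε once |x − 2| < ε/28.
Take δ = min(2, ε/28). If 0 < |x − 2| < δ then both bounds hold and |x^3 − 8| ≤ 28|x − 2| < 28·(ε/28) = ε.

δ = min(2, ε/28)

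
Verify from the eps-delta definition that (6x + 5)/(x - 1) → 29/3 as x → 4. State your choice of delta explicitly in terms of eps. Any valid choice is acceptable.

delta = min(3/2, (9/22)eps)

Suppose eps > 0. We want delta > 0 with 0 < |x − 4| < delta ⇒ |(6x + 5)/(x - 1) − (29/3)| < eps.
Combining over a common denominator, (6x + 5)/(x - 1) − (29/3) = [(6x + 5)·3 − 29·(x - 1)] / [3·(x - 1)] = -11(x − 4) / (3(x - 1)).
So |(6x + 5)/(x - 1) − (29/3)| = 11|x − 4| / (3·|x − 1|).
Require delta ≤ 3/2, so |x − 1| ≥ |3| − |x − 4| > 3 − 3/2 = 3/2.
Hence |(6x + 5)/(x - 1) − (29/3)| < 11|x − 4|/(3·(3/2)) = (22/9)|x − 4|, which is < eps once |x − 4| < (9/22)eps.
Take delta = min(3/2, (9/22)eps). Then 0 < |x − 4| < delta forces both bounds, so |(6x + 5)/(x - 1) − (29/3)| < eps.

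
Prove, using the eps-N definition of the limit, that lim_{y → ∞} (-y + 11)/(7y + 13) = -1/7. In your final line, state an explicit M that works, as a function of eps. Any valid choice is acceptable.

Fix eps > 0. We seek M > 0 such that y > M implies |(-y + 11)/(7y + 13) + 1/7| < eps.
(-y + 11)/(7y + 13) + 1/7 = (7(-y + 11) − (-1)(7y + 13)) / (7(7y + 13)) = 90/(7(7y + 13)).
For y > 0 we have 7y + 13 > 7y, so |(-y + 11)/(7y + 13) + 1/7| = 90/(7(7y + 13)) < 90/(7·7y) = (90/49)/y.
Thus |(-y + 11)/(7y + 13) + 1/7| < eps whenever y > (90/49)/eps.
Take M = (90/49)/eps. If y > M then |(-y + 11)/(7y + 13) + 1/7| < (90/49)/y < eps.

M = (90/49)/eps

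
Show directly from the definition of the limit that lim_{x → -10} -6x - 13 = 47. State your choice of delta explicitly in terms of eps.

delta = eps/6

Fix eps > 0. We need delta > 0 so that 0 < |x + 10| < delta implies |(-6x - 13) − 47| < eps.
Since (-6x - 13) − 47 = -6(x + 10), we have |(-6x - 13) − 47| = 6|x + 10|.
Thus it suffices that |x + 10| < eps/6.
Choosing delta = eps/6 gives |(-6x - 13) − 47| = 6|x + 10| < eps whenever |x + 10| < delta.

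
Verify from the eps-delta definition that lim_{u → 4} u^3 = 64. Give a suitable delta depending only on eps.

Suppose eps > 0. We seek delta > 0 with 0 < |u − 4| < delta ⇒ |u^3 − 64| < eps.
Factor: u^3 − 64 = (u − 4)(u^2 + 4u + 16), so |u^3 − 64| = |u − 4|·|u^2 + 4u + 16|.
Restrict delta ≤ 1. Then |u − 4| < 1 gives |u| < 5, so by the triangle inequality |u^2 + 4u + 16| ≤ 5^2 + 4·5 + 16 = 61.
Hence |u^3 − 64| ≤ 61|u − 4|, which is < eps once |u − 4| < eps/61.
Take delta = min(1, eps/61). If 0 < |u − 4| < delta then both bounds hold and |u^3 − 64| ≤ 61|u − 4| < 61·(eps/61) = eps.

delta = min(1, eps/61)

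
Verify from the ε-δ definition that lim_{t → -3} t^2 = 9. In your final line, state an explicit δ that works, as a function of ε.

Suppose ε > 0. We seek δ > 0 with 0 < |t + 3| < δ ⇒ |t^2 − 9| < ε.
Factor: t^2 − 9 = (t + 3)(t - 3), so |t^2 − 9| = |t + 3|·|t - 3|.
Restrict δ ≤ 1. Then |t + 3| < 1 gives |t| < 4, so by the triangle inequality |t - 3| ≤ 4 + 3 = 7.
Hence |t^2 − 9| ≤ 7|t + 3|, which is < ε once |t + 3| < ε/7.
Take δ = min(1, ε/7). If 0 < |t + 3| < δ then both bounds hold and |t^2 − 9| ≤ 7|t + 3| < 7·(ε/7) = ε.

δ = min(1, ε/7)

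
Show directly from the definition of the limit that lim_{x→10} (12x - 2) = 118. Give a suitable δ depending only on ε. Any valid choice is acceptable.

Fix ε > 0. We need δ > 0 so that 0 < |x − 10| < δ implies |(12x - 2) − 118| < ε.
|(12x - 2) − 118| = |12x - 120| = 12|x − 10|.
Thus it suffices that |x − 10| < ε/12.
Choosing δ = ε/12 gives |(12x - 2) − 118| = 12|x − 10| < ε whenever |x − 10| < δ.

δ = ε/12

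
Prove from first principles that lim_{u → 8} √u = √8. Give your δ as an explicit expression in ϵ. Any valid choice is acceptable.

δ = min(8, √8·ϵ)

Let ϵ > 0 be given. We want δ > 0 such that 0 < |u − 8| < δ implies |√u − √8| < ϵ.
Multiplying by the conjugate, |√u − √8| = |u − 8|/(√u + √8).
Restrict δ ≤ 8 so that |u − 8| < 8 forces u > 0, and then √u + √8 > √8.
Hence |√u − √8| < |u − 8|/√8, which is < ϵ once |u − 8| < √8·ϵ.
Take δ = min(8, √8·ϵ). If 0 < |u − 8| < δ then u > 0 and |√u − √8| < |u − 8|/√8 < ϵ.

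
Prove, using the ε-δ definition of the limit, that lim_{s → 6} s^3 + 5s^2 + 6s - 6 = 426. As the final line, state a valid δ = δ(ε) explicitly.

Fix ε > 0. We want δ > 0 such that 0 < |s − 6| < δ implies |(s^3 + 5s^2 + 6s - 6) − 426| < ε.
(s^3 + 5s^2 + 6s - 6) − 426 = s^3 + 5s^2 + 6s - 432 = (s − 6)(s^2 + 11s + 72).
So |(s^3 + 5s^2 + 6s - 6) − 426| = |s − 6|·|s^2 + 11s + 72|.
Assume first that |s − 6| < 1, so |s| < 7. Then |s^2 + 11s + 72| ≤ 7^2 + 11·7 + 72 = 198.
Hence |(s^3 + 5s^2 + 6s - 6) − 426| ≤ 198|s − 6| < ε provided |s − 6| < ε/198.
Take δ = min(1, ε/198). Then 0 < |s − 6| < δ gives both |s − 6| < 1 and |s − 6| < ε/198, so |(s^3 + 5s^2 + 6s - 6) − 426| < ε.

δ = min(1, ε/198)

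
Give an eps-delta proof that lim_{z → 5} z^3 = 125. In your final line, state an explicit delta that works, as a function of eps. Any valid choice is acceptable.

delta = min(2, eps/109)

Fix eps > 0. We seek delta > 0 with 0 < |z − 5| < delta ⇒ |z^3 − 125| < eps.
Factor: z^3 − 125 = (z − 5)(z^2 + 5z + 25), so |z^3 − 125| = |z − 5|·|z^2 + 5z + 25|.
Impose delta ≤ 2 so that |z| < 7; then |z^2 + 5z + 25| ≤ 109.
Hence |z^3 − 125| ≤ 109|z − 5|, which is < eps once |z − 5| < eps/109.
Take delta = min(2, eps/109). If 0 < |z − 5| < delta then both bounds hold and |z^3 − 125| ≤ 109|z − 5| < 109·(eps/109) = eps.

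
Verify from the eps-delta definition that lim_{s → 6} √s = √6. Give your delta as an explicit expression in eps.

Let eps > 0 be given. We want delta > 0 such that 0 < |s − 6| < delta implies |√s − √6| < eps.
Rationalise: √s − √6 = (s − 6)/(√s + √6), so |√s − √6| = |s − 6|/(√s + √6).
Restrict delta ≤ 6 so that |s − 6| < 6 forces s > 0, and then √s + √6 > √6.
Hence |√s − √6| < |s − 6|/√6, which is < eps once |s − 6| < √6·eps.
Take delta = min(6, √6·eps). If 0 < |s − 6| < delta then s > 0 and |√s − √6| < |s − 6|/√6 < eps.

delta = min(6, √6·eps)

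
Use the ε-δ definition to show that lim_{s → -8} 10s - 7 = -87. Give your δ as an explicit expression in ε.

δ = ε/10

Fix ε > 0. We need δ > 0 so that 0 < |s + 8| < δ implies |(10s - 7) + 87| < ε.
|(10s - 7) + 87| = |10s + 80| = 10|s + 8|.
So 10|s + 8| < ε exactly when |s + 8| < ε/10.
Take δ = ε/10. If 0 < |s + 8| < δ then |(10s - 7) + 87| = 10|s + 8| < 10·(ε/10) = ε.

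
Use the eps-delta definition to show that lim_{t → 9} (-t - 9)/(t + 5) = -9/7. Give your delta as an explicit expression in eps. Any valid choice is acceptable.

delta = min(7, (49/2)eps)

Let eps > 0. We want delta > 0 with 0 < |t − 9| < delta ⇒ |(-t - 9)/(t + 5) + 9/7| < eps.
Combining over a common denominator, (-t - 9)/(t + 5) + 9/7 = [(-t - 9)·14 − (-18)·(t + 5)] / [14·(t + 5)] = 4(t − 9) / (14(t + 5)).
So |(-t - 9)/(t + 5) + 9/7| = 4|t − 9| / (14·|t + 5|).
Restrict delta ≤ 7. Then |t − 9| < 7 gives |t + 5| = |(t − 9) + 14| ≥ 14 − 7 = 7.
Hence |(-t - 9)/(t + 5) + 9/7| < 4|t − 9|/(14·7) = (2/49)|t − 9|, which is < eps once |t − 9| < (49/2)eps.
Take delta = min(7, (49/2)eps). Then 0 < |t − 9| < delta forces both bounds, so |(-t - 9)/(t + 5) + 9/7| < eps.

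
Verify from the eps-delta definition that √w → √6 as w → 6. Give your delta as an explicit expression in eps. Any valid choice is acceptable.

Suppose eps > 0. We want delta > 0 such that 0 < |w − 6| < delta implies |√w − √6| < eps.
Rationalise: √w − √6 = (w − 6)/(√w + √6), so |√w − √6| = |w − 6|/(√w + √6).
Restrict delta ≤ 6 so that |w − 6| < 6 forces w > 0, and then √w + √6 > √6.
Hence |√w − √6| < |w − 6|/√6, which is < eps once |w − 6| < √6·eps.
Take delta = min(6, √6·eps). If 0 < |w − 6| < delta then w > 0 and |√w − √6| < |w − 6|/√6 < eps.

delta = min(6, √6·eps)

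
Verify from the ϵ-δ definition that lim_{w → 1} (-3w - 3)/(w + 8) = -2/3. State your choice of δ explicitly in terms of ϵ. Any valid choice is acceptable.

δ = min(9/2, (27/14)ϵ)

Let ϵ > 0 be given. We want δ > 0 with 0 < |w − 1| < δ ⇒ |(-3w - 3)/(w + 8) + 2/3| < ϵ.
Combining over a common denominator, (-3w - 3)/(w + 8) + 2/3 = [(-3w - 3)·9 − (-6)·(w + 8)] / [9·(w + 8)] = -21(w − 1) / (9(w + 8)).
So |(-3w - 3)/(w + 8) + 2/3| = 21|w − 1| / (9·|w + 8|).
Require δ ≤ 9/2, so |w + 8| ≥ |9| − |w − 1| > 9 − 9/2 = 9/2.
Hence |(-3w - 3)/(w + 8) + 2/3| < 21|w − 1|/(9·(9/2)) = (14/27)|w − 1|, which is < ϵ once |w − 1| < (27/14)ϵ.
Take δ = min(9/2, (27/14)ϵ). Then 0 < |w − 1| < δ forces both bounds, so |(-3w - 3)/(w + 8) + 2/3| < ϵ.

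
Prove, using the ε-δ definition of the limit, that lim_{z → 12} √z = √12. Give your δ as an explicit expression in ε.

δ = min(12, √12·ε)

Fix ε > 0. We want δ > 0 such that 0 < |z − 12| < δ implies |√z − √12| < ε.
Rationalise: √z − √12 = (z − 12)/(√z + √12), so |√z − √12| = |z − 12|/(√z + √12).
Restrict δ ≤ 12 so that |z − 12| < 12 forces z > 0, and then √z + √12 > √12.
Hence |√z − √12| < |z − 12|/√12, which is < ε once |z − 12| < √12·ε.
Take δ = min(12, √12·ε). If 0 < |z − 12| < δ then z > 0 and |√z − √12| < |z − 12|/√12 < ε.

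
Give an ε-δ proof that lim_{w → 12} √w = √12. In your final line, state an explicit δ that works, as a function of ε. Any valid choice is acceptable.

δ = min(12, √12·ε)

Fix ε > 0. We want δ > 0 such that 0 < |w − 12| < δ implies |√w − √12| < ε.
Multiplying by the conjugate, |√w − √12| = |w − 12|/(√w + √12).
Restrict δ ≤ 12 so that |w − 12| < 12 forces w > 0, and then √w + √12 > √12.
Hence |√w − √12| < |w − 12|/√12, which is < ε once |w − 12| < √12·ε.
Take δ = min(12, √12·ε). If 0 < |w − 12| < δ then w > 0 and |√w − √12| < |w − 12|/√12 < ε.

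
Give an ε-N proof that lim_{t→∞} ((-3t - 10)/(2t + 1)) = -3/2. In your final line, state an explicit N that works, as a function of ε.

N = (17/4)/ε

Let ε > 0. We seek N > 0 such that t > N implies |(-3t - 10)/(2t + 1) + 3/2| < ε.
(-3t - 10)/(2t + 1) + 3/2 = (2(-3t - 10) − (-3)(2t + 1)) / (2(2t + 1)) = -17/(2(2t + 1)).
For t > 0 we have 2t + 1 > 2t, so |(-3t - 10)/(2t + 1) + 3/2| = 17/(2(2t + 1)) < 17/(2·2t) = (17/4)/t.
Thus |(-3t - 10)/(2t + 1) + 3/2| < ε whenever t > (17/4)/ε.
Take N = (17/4)/ε. If t > N then |(-3t - 10)/(2t + 1) + 3/2| < (17/4)/t < ε.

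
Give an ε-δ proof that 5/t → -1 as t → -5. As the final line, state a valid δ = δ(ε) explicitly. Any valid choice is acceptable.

δ = min(5/2, (5/2)ε)

Let ε > 0 be given. We seek δ > 0 such that 0 < |t + 5| < δ implies |5/t + 1| < ε.
|5/t + 1| = 5·|-5 − t|/(5·|t|) = 5|t + 5|/(5|t|).
Restrict δ ≤ 5/2. Then |t + 5| < 5/2 gives |t| > 5/2, so 5|t| > 25/2.
Then |5/t + 1| < 5|t + 5|/(25/2), which is < ε when |t + 5| < (5/2)ε.
Take δ = min(5/2, (5/2)ε). Then 0 < |t + 5| < δ gives both |t + 5| < 5/2 and |t + 5| < (5/2)ε, so |5/t + 1| < ε.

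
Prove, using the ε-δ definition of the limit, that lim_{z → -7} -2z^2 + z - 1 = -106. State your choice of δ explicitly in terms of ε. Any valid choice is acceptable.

Suppose ε > 0. We want δ > 0 such that 0 < |z + 7| < δ implies |(-2z^2 + z - 1) + 106| < ε.
(-2z^2 + z - 1) + 106 = -2z^2 + z + 105 = (z + 7)(-2z + 15).
So |(-2z^2 + z - 1) + 106| = |z + 7|·|-2z + 15|.
Require δ ≤ 2. Then |z + 7| < 2 gives |z| < 9, and by the triangle inequality |-2z + 15| ≤ 2·9 + 15 = 33.
Hence |(-2z^2 + z - 1) + 106| ≤ 33|z + 7| < ε provided |z + 7| < ε/33.
Choosing δ = min(2, ε/33) ensures both conditions, hence |(-2z^2 + z - 1) + 106| < ε.

δ = min(2, ε/33)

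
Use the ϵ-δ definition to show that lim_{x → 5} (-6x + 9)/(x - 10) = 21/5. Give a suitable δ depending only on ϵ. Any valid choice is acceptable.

δ = min(5/2, (25/102)ϵ)

Fix ϵ > 0. We want δ > 0 with 0 < |x − 5| < δ ⇒ |(-6x + 9)/(x - 10) − (21/5)| < ϵ.
Combining over a common denominator, (-6x + 9)/(x - 10) − (21/5) = [(-6x + 9)·(-5) − (-21)·(x - 10)] / [(-5)·(x - 10)] = 51(x − 5) / ((-5)(x - 10)).
So |(-6x + 9)/(x - 10) − (21/5)| = 51|x − 5| / (5·|x − 10|).
Restrict δ ≤ 5/2. Then |x − 5| < 5/2 gives |x − 10| = |(x − 5) + (-5)| ≥ 5 − 5/2 = 5/2.
Hence |(-6x + 9)/(x - 10) − (21/5)| < 51|x − 5|/(5·(5/2)) = (102/25)|x − 5|, which is < ϵ once |x − 5| < (25/102)ϵ.
Take δ = min(5/2, (25/102)ϵ). Then 0 < |x − 5| < δ forces both bounds, so |(-6x + 9)/(x - 10) − (21/5)| < ϵ.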